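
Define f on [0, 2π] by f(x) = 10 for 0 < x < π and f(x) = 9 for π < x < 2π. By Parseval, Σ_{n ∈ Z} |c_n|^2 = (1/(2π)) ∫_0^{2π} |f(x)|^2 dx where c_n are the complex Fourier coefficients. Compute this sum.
Σ |c_n|^2 = 181/2

Parseval equates the L^2 energy of f (normalised by 1/(2π)) with the ℓ^2 sum of its Fourier coefficients: (1/(2π)) ∫_0^{2π} |f|^2 = Σ |c_n|^2.
Compute the left side: (1/(2π)) [∫_0^π 10^2 dx + ∫_π^{2π} 9^2 dx] = (1/(2π)) · (100π + 81π) = (100 + 81)/2 = 181/2.
So Σ_{n ∈ Z} |c_n|^2 = 181/2.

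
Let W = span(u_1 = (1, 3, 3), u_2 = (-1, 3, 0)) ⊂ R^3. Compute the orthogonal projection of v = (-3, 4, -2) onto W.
proj_W(v) = (-39/14, 57/14, -15/7)

Set up U = [u_1 | ... | u_2] ∈ R^(3×2). The projector onto W = col(U) is P = U (U^T U)^(-1) U^T.
Compute U^T U =
  [19, 8]
  [8, 10],
and U^T v = (3, 15).
Solve U^T U · c = U^T v for the coefficients: c = (-5/7, 29/14). The projection is proj_W(v) = U c.
Check: (v - proj_W(v)) · u_1 = 0  (should be 0).
Check: (v - proj_W(v)) · u_2 = 0  (should be 0).
Result: proj_W(v) = (-39/14, 57/14, -15/7).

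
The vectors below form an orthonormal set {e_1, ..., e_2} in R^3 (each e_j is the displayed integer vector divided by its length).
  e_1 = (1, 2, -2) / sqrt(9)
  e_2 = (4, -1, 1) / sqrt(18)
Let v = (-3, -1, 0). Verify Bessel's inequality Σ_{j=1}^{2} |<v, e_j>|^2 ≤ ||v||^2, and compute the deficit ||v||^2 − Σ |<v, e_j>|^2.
Σ |<v, e_j>|^2 = 19/2; ||v||^2 = 10; deficit = 1/2

Write each e_j = u_j / sqrt(<u_j, u_j>) where u_j is the displayed integer vector. Then <v, e_j> = <v, u_j> / sqrt(<u_j, u_j>), so |<v, e_j>|^2 = <v, u_j>^2 / <u_j, u_j>.
Coefficients: <v, e_1> = -5/sqrt(9), <v, e_2> = -11/sqrt(18).
Square and sum: Σ |<v, e_j>|^2 = 19/2.
Compute ||v||^2 = v·v = 10.
Deficit = 10 − 19/2 = 1/2 ≥ 0, confirming Bessel's inequality. (The deficit equals ||v − Σ <v,e_j> e_j||^2, the squared distance from v to span{e_j}.)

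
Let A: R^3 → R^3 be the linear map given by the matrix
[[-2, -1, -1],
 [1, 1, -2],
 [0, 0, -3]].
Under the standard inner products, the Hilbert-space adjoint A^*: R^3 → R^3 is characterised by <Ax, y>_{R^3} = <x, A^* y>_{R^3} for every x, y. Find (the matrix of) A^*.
A^* = A^T =
[[-2, 1, 0],
 [-1, 1, 0],
 [-1, -2, -3]]

For real matrices with standard dot products, the defining identity <Ax, y> = <x, A^* y> gives (Ax)^T y = x^T (A^*) y, i.e. x^T A^T y = x^T (A^*) y. Since this holds for all x, y, we must have A^* = A^T. Therefore
A^* =
[[-2, 1, 0],
 [-1, 1, 0],
 [-1, -2, -3]].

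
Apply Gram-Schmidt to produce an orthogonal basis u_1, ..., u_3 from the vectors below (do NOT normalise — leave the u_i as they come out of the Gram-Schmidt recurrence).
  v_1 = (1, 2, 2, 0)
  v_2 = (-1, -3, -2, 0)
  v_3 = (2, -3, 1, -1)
Orthogonal basis:
  u_1 = (1, 2, 2, 0)
  u_2 = (2/9, -5/9, 4/9, 0)
  u_3 = (6/5, 0, -3/5, -1)

Apply the Gram-Schmidt recurrence
  u_1 = v_1
  u_i = v_i − Σ_{j<i} ((v_i · u_j) / (u_j · u_j)) · u_j.

Step by step this gives:
  u_1 = (1, 2, 2, 0)
  u_2 = (2/9, -5/9, 4/9, 0)
  u_3 = (6/5, 0, -3/5, -1)

Orthogonality check:
  u_2 · u_1 = 0 (should be 0)
  u_3 · u_1 = 0 (should be 0)
  u_3 · u_2 = 0 (should be 0)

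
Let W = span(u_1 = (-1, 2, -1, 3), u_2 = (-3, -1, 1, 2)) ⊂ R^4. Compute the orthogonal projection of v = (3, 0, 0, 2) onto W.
proj_W(v) = (68/63, 9/7, -8/9, 13/63)

Set up U = [u_1 | ... | u_2] ∈ R^(4×2). The projector onto W = col(U) is P = U (U^T U)^(-1) U^T.
Compute U^T U =
  [15, 6]
  [6, 15],
and U^T v = (3, -5).
Solve U^T U · c = U^T v for the coefficients: c = (25/63, -31/63). The projection is proj_W(v) = U c.
Check: (v - proj_W(v)) · u_1 = 0  (should be 0).
Check: (v - proj_W(v)) · u_2 = 0  (should be 0).
Result: proj_W(v) = (68/63, 9/7, -8/9, 13/63).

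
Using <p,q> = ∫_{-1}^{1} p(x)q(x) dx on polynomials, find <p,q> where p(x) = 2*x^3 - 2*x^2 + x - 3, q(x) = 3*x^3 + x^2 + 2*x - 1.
<p,q> = 218/21

Expand the product: p(x)·q(x) = 6*x^6 - 4*x^5 + 5*x^4 - 14*x^3 + x^2 - 7*x + 3.
∫_{-1}^{1} of each monomial x^k gives [2/(k+1) if k even, 0 if k odd]. Integrating term-by-term (or equivalently evaluating the antiderivative F(x) = 6*x^7/7 - 2*x^6/3 + x^5 - 7*x^4/2 + x^3/3 - 7*x^2/2 + 3*x at the endpoints):
  F(1) − F(−1) = -52/21 − (-90/7) = 218/21.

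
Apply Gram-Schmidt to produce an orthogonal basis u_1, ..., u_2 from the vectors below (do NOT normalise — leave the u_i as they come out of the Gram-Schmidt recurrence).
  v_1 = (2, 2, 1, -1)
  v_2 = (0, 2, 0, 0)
Orthogonal basis:
  u_1 = (2, 2, 1, -1)
  u_2 = (-4/5, 6/5, -2/5, 2/5)

Apply the Gram-Schmidt recurrence
  u_1 = v_1
  u_i = v_i − Σ_{j<i} ((v_i · u_j) / (u_j · u_j)) · u_j.

Step by step this gives:
  u_1 = (2, 2, 1, -1)
  u_2 = (-4/5, 6/5, -2/5, 2/5)

Orthogonality check:
  u_2 · u_1 = 0 (should be 0)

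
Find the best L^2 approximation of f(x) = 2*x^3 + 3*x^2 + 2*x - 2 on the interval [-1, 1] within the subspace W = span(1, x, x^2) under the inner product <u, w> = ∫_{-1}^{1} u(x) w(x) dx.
g(x) = 3*x^2 + 16*x/5 - 2

The best approximation g ∈ W is the orthogonal projection of f onto W. Writing g = a_0 + a_1 x + a_2 x^2, the coefficients solve the normal equations G · a = b where
  G_{ij} = <φ_i, φ_j> and b_i = <f, φ_i>, with φ_0 = 1, φ_1 = x, φ_2 = x^2.
G =
  [2, 0, 2/3]
  [0, 2/3, 0]
  [2/3, 0, 2/5],
b = (-2, 32/15, -2/15).
Solving gives a_0 = -2, a_1 = 16/5, a_2 = 3, so
  g(x) = 3*x^2 + 16*x/5 - 2.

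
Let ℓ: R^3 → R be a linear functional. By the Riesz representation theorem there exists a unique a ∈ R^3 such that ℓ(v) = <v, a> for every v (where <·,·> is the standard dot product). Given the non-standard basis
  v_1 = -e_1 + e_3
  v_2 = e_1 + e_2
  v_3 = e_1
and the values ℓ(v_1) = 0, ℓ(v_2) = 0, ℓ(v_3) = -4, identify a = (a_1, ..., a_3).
a = (-4, 4, -4)

Write a = (a_1, ..., a_3) in the standard basis. For each basis vector v_i, ℓ(v_i) = <v_i, a> is a linear equation in the a_j's. Collect the n equations into a matrix system V a = ℓ, where row i of V is v_i (expressed in the standard basis). Since V is invertible (lower-triangular with 1s on the diagonal, up to permutation), solve by back-substitution:
  V =
[[-1, 0, 1],
 [1, 1, 0],
 [1, 0, 0]]
  V a = (0, 0, -4)
Solving gives a = (-4, 4, -4).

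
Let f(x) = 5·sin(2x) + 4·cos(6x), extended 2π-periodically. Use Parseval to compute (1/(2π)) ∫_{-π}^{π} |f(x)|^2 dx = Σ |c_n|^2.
Σ |c_n|^2 = 41/2

Expand |f|^2 and use orthogonality of {sin(nx), cos(mx)} on [-π, π]:
  ∫_{-π}^{π} sin(nx)^2 dx = π, ∫ cos(mx)^2 dx = π, and cross terms integrate to 0.
So ∫_{-π}^{π} f(x)^2 dx = 5^2 · π + 4^2 · π = (25 + 16)π.
Divide by 2π: (25 + 16)/2 = 41/2.
By Parseval, this equals Σ |c_n|^2.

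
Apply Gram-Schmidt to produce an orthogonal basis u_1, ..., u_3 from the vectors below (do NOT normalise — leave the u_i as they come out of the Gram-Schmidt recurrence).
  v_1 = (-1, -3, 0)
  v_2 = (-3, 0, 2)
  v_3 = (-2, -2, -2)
Orthogonal basis:
  u_1 = (-1, -3, 0)
  u_2 = (-27/10, 9/10, 2)
  u_3 = (-156/121, 52/121, -234/121)

Apply the Gram-Schmidt recurrence
  u_1 = v_1
  u_i = v_i − Σ_{j<i} ((v_i · u_j) / (u_j · u_j)) · u_j.

Step by step this gives:
  u_1 = (-1, -3, 0)
  u_2 = (-27/10, 9/10, 2)
  u_3 = (-156/121, 52/121, -234/121)

Orthogonality check:
  u_2 · u_1 = 0 (should be 0)
  u_3 · u_1 = 0 (should be 0)
  u_3 · u_2 = 0 (should be 0)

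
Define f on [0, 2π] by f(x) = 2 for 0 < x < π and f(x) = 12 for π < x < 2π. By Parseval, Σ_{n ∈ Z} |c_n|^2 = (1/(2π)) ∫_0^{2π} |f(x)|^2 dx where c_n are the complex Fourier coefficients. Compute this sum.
Σ |c_n|^2 = 74

Parseval equates the L^2 energy of f (normalised by 1/(2π)) with the ℓ^2 sum of its Fourier coefficients: (1/(2π)) ∫_0^{2π} |f|^2 = Σ |c_n|^2.
Compute the left side: (1/(2π)) [∫_0^π 2^2 dx + ∫_π^{2π} 12^2 dx] = (1/(2π)) · (4π + 144π) = (4 + 144)/2 = 74.
So Σ_{n ∈ Z} |c_n|^2 = 74.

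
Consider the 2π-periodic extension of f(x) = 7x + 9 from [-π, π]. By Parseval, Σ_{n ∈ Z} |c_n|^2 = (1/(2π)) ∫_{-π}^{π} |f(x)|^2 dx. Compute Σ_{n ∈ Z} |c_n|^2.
Σ |c_n|^2 = 49π^2/3 + 81

Expand and integrate term by term over [-π, π]:
  ∫ (7x)^2 dx = 49·(2π^3/3); ∫ 2·7·(9)·x dx = 0 (odd integrand); ∫ 9^2 dx = 81·2π.
So (1/(2π)) ∫_{-π}^{π} (7x + 9)^2 dx = 49π^2/3 + 81 = 49π^2/3 + 81.
Parseval ⇒ Σ |c_n|^2 = 49π^2/3 + 81.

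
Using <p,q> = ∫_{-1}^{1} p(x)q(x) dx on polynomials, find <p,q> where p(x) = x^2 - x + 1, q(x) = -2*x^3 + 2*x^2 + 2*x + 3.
<p,q> = 48/5

Expand the product: p(x)·q(x) = -2*x^5 + 4*x^4 - 2*x^3 + 3*x^2 - x + 3.
∫_{-1}^{1} of each monomial x^k gives [2/(k+1) if k even, 0 if k odd]. Integrating term-by-term (or equivalently evaluating the antiderivative F(x) = -x^6/3 + 4*x^5/5 - x^4/2 + x^3 - x^2/2 + 3*x at the endpoints):
  F(1) − F(−1) = 52/15 − (-92/15) = 48/5.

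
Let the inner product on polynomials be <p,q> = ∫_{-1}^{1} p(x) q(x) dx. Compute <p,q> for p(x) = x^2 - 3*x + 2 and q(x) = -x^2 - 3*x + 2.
<p,q> = 68/5

Expand the product: p(x)·q(x) = -x^4 + 9*x^2 - 12*x + 4.
∫_{-1}^{1} of each monomial x^k gives [2/(k+1) if k even, 0 if k odd]. Integrating term-by-term (or equivalently evaluating the antiderivative F(x) = -x^5/5 + 3*x^3 - 6*x^2 + 4*x at the endpoints):
  F(1) − F(−1) = 4/5 − (-64/5) = 68/5.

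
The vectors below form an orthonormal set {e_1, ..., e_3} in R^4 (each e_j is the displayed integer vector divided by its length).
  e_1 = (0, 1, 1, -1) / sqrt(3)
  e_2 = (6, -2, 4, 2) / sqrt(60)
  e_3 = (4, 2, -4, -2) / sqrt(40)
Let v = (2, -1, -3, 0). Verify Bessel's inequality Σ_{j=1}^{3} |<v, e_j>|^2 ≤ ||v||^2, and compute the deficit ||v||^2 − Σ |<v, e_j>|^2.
Σ |<v, e_j>|^2 = 27/2; ||v||^2 = 14; deficit = 1/2

Write each e_j = u_j / sqrt(<u_j, u_j>) where u_j is the displayed integer vector. Then <v, e_j> = <v, u_j> / sqrt(<u_j, u_j>), so |<v, e_j>|^2 = <v, u_j>^2 / <u_j, u_j>.
Coefficients: <v, e_1> = -4/sqrt(3), <v, e_2> = 2/sqrt(60), <v, e_3> = 18/sqrt(40).
Square and sum: Σ |<v, e_j>|^2 = 27/2.
Compute ||v||^2 = v·v = 14.
Deficit = 14 − 27/2 = 1/2 ≥ 0, confirming Bessel's inequality. (The deficit equals ||v − Σ <v,e_j> e_j||^2, the squared distance from v to span{e_j}.)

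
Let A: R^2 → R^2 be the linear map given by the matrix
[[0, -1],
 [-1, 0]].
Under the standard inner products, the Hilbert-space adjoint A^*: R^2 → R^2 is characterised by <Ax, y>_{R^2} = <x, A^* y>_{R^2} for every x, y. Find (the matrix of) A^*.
A^* = A^T =
[[0, -1],
 [-1, 0]]

For real matrices with standard dot products, the defining identity <Ax, y> = <x, A^* y> gives (Ax)^T y = x^T (A^*) y, i.e. x^T A^T y = x^T (A^*) y. Since this holds for all x, y, we must have A^* = A^T. Therefore
A^* =
[[0, -1],
 [-1, 0]].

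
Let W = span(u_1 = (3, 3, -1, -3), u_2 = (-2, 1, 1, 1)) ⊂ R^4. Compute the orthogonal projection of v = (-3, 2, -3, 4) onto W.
proj_W(v) = (-19/7, 5/7, 9/7, 11/7)

Set up U = [u_1 | ... | u_2] ∈ R^(4×2). The projector onto W = col(U) is P = U (U^T U)^(-1) U^T.
Compute U^T U =
  [28, -7]
  [-7, 7],
and U^T v = (-12, 9).
Solve U^T U · c = U^T v for the coefficients: c = (-1/7, 8/7). The projection is proj_W(v) = U c.
Check: (v - proj_W(v)) · u_1 = 0  (should be 0).
Check: (v - proj_W(v)) · u_2 = 0  (should be 0).
Result: proj_W(v) = (-19/7, 5/7, 9/7, 11/7).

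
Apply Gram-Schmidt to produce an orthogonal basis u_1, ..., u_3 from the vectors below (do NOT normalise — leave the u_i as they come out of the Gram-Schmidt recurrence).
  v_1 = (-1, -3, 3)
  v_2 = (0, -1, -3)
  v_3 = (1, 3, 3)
Orthogonal basis:
  u_1 = (-1, -3, 3)
  u_2 = (-6/19, -37/19, -39/19)
  u_3 = (36/77, -9/77, 3/77)

Apply the Gram-Schmidt recurrence
  u_1 = v_1
  u_i = v_i − Σ_{j<i} ((v_i · u_j) / (u_j · u_j)) · u_j.

Step by step this gives:
  u_1 = (-1, -3, 3)
  u_2 = (-6/19, -37/19, -39/19)
  u_3 = (36/77, -9/77, 3/77)

Orthogonality check:
  u_2 · u_1 = 0 (should be 0)
  u_3 · u_1 = 0 (should be 0)
  u_3 · u_2 = 0 (should be 0)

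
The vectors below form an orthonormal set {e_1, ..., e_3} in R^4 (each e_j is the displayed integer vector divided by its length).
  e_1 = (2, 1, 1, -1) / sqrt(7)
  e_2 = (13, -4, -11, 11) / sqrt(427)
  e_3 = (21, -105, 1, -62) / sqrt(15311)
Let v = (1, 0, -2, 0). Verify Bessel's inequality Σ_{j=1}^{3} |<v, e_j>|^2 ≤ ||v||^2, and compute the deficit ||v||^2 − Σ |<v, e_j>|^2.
Σ |<v, e_j>|^2 = 726/251; ||v||^2 = 5; deficit = 529/251

Write each e_j = u_j / sqrt(<u_j, u_j>) where u_j is the displayed integer vector. Then <v, e_j> = <v, u_j> / sqrt(<u_j, u_j>), so |<v, e_j>|^2 = <v, u_j>^2 / <u_j, u_j>.
Coefficients: <v, e_1> = 0/sqrt(7), <v, e_2> = 35/sqrt(427), <v, e_3> = 19/sqrt(15311).
Square and sum: Σ |<v, e_j>|^2 = 726/251.
Compute ||v||^2 = v·v = 5.
Deficit = 5 − 726/251 = 529/251 ≥ 0, confirming Bessel's inequality. (The deficit equals ||v − Σ <v,e_j> e_j||^2, the squared distance from v to span{e_j}.)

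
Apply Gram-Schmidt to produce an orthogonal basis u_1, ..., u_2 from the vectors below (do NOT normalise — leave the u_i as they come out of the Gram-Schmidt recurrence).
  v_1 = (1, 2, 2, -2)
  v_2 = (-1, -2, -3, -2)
Orthogonal basis:
  u_1 = (1, 2, 2, -2)
  u_2 = (-6/13, -12/13, -25/13, -40/13)

Apply the Gram-Schmidt recurrence
  u_1 = v_1
  u_i = v_i − Σ_{j<i} ((v_i · u_j) / (u_j · u_j)) · u_j.

Step by step this gives:
  u_1 = (1, 2, 2, -2)
  u_2 = (-6/13, -12/13, -25/13, -40/13)

Orthogonality check:
  u_2 · u_1 = 0 (should be 0)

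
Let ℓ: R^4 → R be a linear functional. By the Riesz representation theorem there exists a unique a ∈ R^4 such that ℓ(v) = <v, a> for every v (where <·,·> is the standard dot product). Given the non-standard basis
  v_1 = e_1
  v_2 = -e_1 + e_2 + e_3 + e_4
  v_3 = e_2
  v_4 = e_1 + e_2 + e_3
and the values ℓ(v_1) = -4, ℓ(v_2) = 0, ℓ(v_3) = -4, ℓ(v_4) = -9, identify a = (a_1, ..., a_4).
a = (-4, -4, -1, 1)

Write a = (a_1, ..., a_4) in the standard basis. For each basis vector v_i, ℓ(v_i) = <v_i, a> is a linear equation in the a_j's. Collect the n equations into a matrix system V a = ℓ, where row i of V is v_i (expressed in the standard basis). Since V is invertible (lower-triangular with 1s on the diagonal, up to permutation), solve by back-substitution:
  V =
[[1, 0, 0, 0],
 [-1, 1, 1, 1],
 [0, 1, 0, 0],
 [1, 1, 1, 0]]
  V a = (-4, 0, -4, -9)
Solving gives a = (-4, -4, -1, 1).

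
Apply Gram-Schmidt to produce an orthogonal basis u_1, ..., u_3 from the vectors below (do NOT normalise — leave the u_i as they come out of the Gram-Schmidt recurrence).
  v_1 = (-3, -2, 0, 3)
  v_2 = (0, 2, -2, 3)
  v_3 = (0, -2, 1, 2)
Orthogonal basis:
  u_1 = (-3, -2, 0, 3)
  u_2 = (15/22, 27/11, -2, 51/22)
  u_3 = (510/349, -258/349, 249/349, 338/349)

Apply the Gram-Schmidt recurrence
  u_1 = v_1
  u_i = v_i − Σ_{j<i} ((v_i · u_j) / (u_j · u_j)) · u_j.

Step by step this gives:
  u_1 = (-3, -2, 0, 3)
  u_2 = (15/22, 27/11, -2, 51/22)
  u_3 = (510/349, -258/349, 249/349, 338/349)

Orthogonality check:
  u_2 · u_1 = 0 (should be 0)
  u_3 · u_1 = 0 (should be 0)
  u_3 · u_2 = 0 (should be 0)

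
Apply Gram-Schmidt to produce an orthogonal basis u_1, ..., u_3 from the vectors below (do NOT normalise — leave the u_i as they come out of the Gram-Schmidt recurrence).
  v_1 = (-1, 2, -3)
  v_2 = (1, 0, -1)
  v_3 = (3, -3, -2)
Orthogonal basis:
  u_1 = (-1, 2, -3)
  u_2 = (8/7, -2/7, -4/7)
  u_3 = (-5/6, -5/3, -5/6)

Apply the Gram-Schmidt recurrence
  u_1 = v_1
  u_i = v_i − Σ_{j<i} ((v_i · u_j) / (u_j · u_j)) · u_j.

Step by step this gives:
  u_1 = (-1, 2, -3)
  u_2 = (8/7, -2/7, -4/7)
  u_3 = (-5/6, -5/3, -5/6)

Orthogonality check:
  u_2 · u_1 = 0 (should be 0)
  u_3 · u_1 = 0 (should be 0)
  u_3 · u_2 = 0 (should be 0)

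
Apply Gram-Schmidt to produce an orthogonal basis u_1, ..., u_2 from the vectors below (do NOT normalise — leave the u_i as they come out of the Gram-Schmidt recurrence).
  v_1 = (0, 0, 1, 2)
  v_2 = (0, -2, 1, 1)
Orthogonal basis:
  u_1 = (0, 0, 1, 2)
  u_2 = (0, -2, 2/5, -1/5)

Apply the Gram-Schmidt recurrence
  u_1 = v_1
  u_i = v_i − Σ_{j<i} ((v_i · u_j) / (u_j · u_j)) · u_j.

Step by step this gives:
  u_1 = (0, 0, 1, 2)
  u_2 = (0, -2, 2/5, -1/5)

Orthogonality check:
  u_2 · u_1 = 0 (should be 0)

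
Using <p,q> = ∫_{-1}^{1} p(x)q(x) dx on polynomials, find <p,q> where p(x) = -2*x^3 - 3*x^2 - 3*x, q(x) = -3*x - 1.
<p,q> = 52/5

Expand the product: p(x)·q(x) = 6*x^4 + 11*x^3 + 12*x^2 + 3*x.
∫_{-1}^{1} of each monomial x^k gives [2/(k+1) if k even, 0 if k odd]. Integrating term-by-term (or equivalently evaluating the antiderivative F(x) = 6*x^5/5 + 11*x^4/4 + 4*x^3 + 3*x^2/2 at the endpoints):
  F(1) − F(−1) = 189/20 − (-19/20) = 52/5.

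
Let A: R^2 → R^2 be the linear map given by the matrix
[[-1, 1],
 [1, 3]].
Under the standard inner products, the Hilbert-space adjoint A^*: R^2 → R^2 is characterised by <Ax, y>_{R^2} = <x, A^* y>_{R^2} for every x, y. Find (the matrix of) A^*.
A^* = A^T =
[[-1, 1],
 [1, 3]]

For real matrices with standard dot products, the defining identity <Ax, y> = <x, A^* y> gives (Ax)^T y = x^T (A^*) y, i.e. x^T A^T y = x^T (A^*) y. Since this holds for all x, y, we must have A^* = A^T. Therefore
A^* =
[[-1, 1],
 [1, 3]].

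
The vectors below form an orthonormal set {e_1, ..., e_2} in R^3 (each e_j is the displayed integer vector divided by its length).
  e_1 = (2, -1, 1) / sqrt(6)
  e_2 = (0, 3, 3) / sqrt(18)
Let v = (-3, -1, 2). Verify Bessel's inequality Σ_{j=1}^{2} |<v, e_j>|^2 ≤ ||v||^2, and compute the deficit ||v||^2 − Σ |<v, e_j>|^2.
Σ |<v, e_j>|^2 = 2; ||v||^2 = 14; deficit = 12

Write each e_j = u_j / sqrt(<u_j, u_j>) where u_j is the displayed integer vector. Then <v, e_j> = <v, u_j> / sqrt(<u_j, u_j>), so |<v, e_j>|^2 = <v, u_j>^2 / <u_j, u_j>.
Coefficients: <v, e_1> = -3/sqrt(6), <v, e_2> = 3/sqrt(18).
Square and sum: Σ |<v, e_j>|^2 = 2.
Compute ||v||^2 = v·v = 14.
Deficit = 14 − 2 = 12 ≥ 0, confirming Bessel's inequality. (The deficit equals ||v − Σ <v,e_j> e_j||^2, the squared distance from v to span{e_j}.)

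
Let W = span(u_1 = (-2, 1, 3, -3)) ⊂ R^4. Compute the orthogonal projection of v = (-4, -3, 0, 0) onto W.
proj_W(v) = (-10/23, 5/23, 15/23, -15/23)

Set up U = [u_1 | ... | u_1] ∈ R^(4×1). The projector onto W = col(U) is P = U (U^T U)^(-1) U^T.
Compute U^T U =
  [23],
and U^T v = (5).
Solve U^T U · c = U^T v for the coefficients: c = (5/23). The projection is proj_W(v) = U c.
Check: (v - proj_W(v)) · u_1 = 0  (should be 0).
Result: proj_W(v) = (-10/23, 5/23, 15/23, -15/23).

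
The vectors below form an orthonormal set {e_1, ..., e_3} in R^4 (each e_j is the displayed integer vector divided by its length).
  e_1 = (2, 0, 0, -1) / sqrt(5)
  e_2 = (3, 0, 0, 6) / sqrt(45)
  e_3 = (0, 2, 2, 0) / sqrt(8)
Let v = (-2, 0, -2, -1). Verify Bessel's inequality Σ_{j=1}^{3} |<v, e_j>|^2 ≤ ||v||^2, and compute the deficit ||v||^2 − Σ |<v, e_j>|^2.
Σ |<v, e_j>|^2 = 7; ||v||^2 = 9; deficit = 2

Write each e_j = u_j / sqrt(<u_j, u_j>) where u_j is the displayed integer vector. Then <v, e_j> = <v, u_j> / sqrt(<u_j, u_j>), so |<v, e_j>|^2 = <v, u_j>^2 / <u_j, u_j>.
Coefficients: <v, e_1> = -3/sqrt(5), <v, e_2> = -12/sqrt(45), <v, e_3> = -4/sqrt(8).
Square and sum: Σ |<v, e_j>|^2 = 7.
Compute ||v||^2 = v·v = 9.
Deficit = 9 − 7 = 2 ≥ 0, confirming Bessel's inequality. (The deficit equals ||v − Σ <v,e_j> e_j||^2, the squared distance from v to span{e_j}.)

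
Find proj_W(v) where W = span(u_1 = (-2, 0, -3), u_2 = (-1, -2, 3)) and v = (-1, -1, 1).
proj_W(v) = (-127/133, -142/133, 129/133)

Set up U = [u_1 | ... | u_2] ∈ R^(3×2). The projector onto W = col(U) is P = U (U^T U)^(-1) U^T.
Compute U^T U =
  [13, -7]
  [-7, 14],
and U^T v = (-1, 6).
Solve U^T U · c = U^T v for the coefficients: c = (4/19, 71/133). The projection is proj_W(v) = U c.
Check: (v - proj_W(v)) · u_1 = 0  (should be 0).
Check: (v - proj_W(v)) · u_2 = 0  (should be 0).
Result: proj_W(v) = (-127/133, -142/133, 129/133).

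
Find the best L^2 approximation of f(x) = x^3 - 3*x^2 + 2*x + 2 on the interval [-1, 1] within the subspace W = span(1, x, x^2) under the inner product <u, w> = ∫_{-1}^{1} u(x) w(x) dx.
g(x) = -3*x^2 + 13*x/5 + 2

The best approximation g ∈ W is the orthogonal projection of f onto W. Writing g = a_0 + a_1 x + a_2 x^2, the coefficients solve the normal equations G · a = b where
  G_{ij} = <φ_i, φ_j> and b_i = <f, φ_i>, with φ_0 = 1, φ_1 = x, φ_2 = x^2.
G =
  [2, 0, 2/3]
  [0, 2/3, 0]
  [2/3, 0, 2/5],
b = (2, 26/15, 2/15).
Solving gives a_0 = 2, a_1 = 13/5, a_2 = -3, so
  g(x) = -3*x^2 + 13*x/5 + 2.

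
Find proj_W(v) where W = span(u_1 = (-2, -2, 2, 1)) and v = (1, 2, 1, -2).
proj_W(v) = (12/13, 12/13, -12/13, -6/13)

Set up U = [u_1 | ... | u_1] ∈ R^(4×1). The projector onto W = col(U) is P = U (U^T U)^(-1) U^T.
Compute U^T U =
  [13],
and U^T v = (-6).
Solve U^T U · c = U^T v for the coefficients: c = (-6/13). The projection is proj_W(v) = U c.
Check: (v - proj_W(v)) · u_1 = 0  (should be 0).
Result: proj_W(v) = (12/13, 12/13, -12/13, -6/13).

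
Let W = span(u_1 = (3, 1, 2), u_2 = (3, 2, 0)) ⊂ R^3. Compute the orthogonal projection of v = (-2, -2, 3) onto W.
proj_W(v) = (-102/61, -152/61, 168/61)

Set up U = [u_1 | ... | u_2] ∈ R^(3×2). The projector onto W = col(U) is P = U (U^T U)^(-1) U^T.
Compute U^T U =
  [14, 11]
  [11, 13],
and U^T v = (-2, -10).
Solve U^T U · c = U^T v for the coefficients: c = (84/61, -118/61). The projection is proj_W(v) = U c.
Check: (v - proj_W(v)) · u_1 = 0  (should be 0).
Check: (v - proj_W(v)) · u_2 = 0  (should be 0).
Result: proj_W(v) = (-102/61, -152/61, 168/61).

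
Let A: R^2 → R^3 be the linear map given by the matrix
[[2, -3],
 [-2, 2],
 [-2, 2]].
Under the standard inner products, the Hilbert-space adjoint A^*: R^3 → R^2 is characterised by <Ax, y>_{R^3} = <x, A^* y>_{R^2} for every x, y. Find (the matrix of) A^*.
A^* = A^T =
[[2, -2, -2],
 [-3, 2, 2]]

For real matrices with standard dot products, the defining identity <Ax, y> = <x, A^* y> gives (Ax)^T y = x^T (A^*) y, i.e. x^T A^T y = x^T (A^*) y. Since this holds for all x, y, we must have A^* = A^T. Therefore
A^* =
[[2, -2, -2],
 [-3, 2, 2]].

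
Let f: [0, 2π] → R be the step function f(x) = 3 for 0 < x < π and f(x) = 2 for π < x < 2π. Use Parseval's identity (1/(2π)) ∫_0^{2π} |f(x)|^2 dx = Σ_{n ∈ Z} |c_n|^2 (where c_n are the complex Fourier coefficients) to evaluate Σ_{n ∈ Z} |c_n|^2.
Σ |c_n|^2 = 13/2

Parseval equates the L^2 energy of f (normalised by 1/(2π)) with the ℓ^2 sum of its Fourier coefficients: (1/(2π)) ∫_0^{2π} |f|^2 = Σ |c_n|^2.
Compute the left side: (1/(2π)) [∫_0^π 3^2 dx + ∫_π^{2π} 2^2 dx] = (1/(2π)) · (9π + 4π) = (9 + 4)/2 = 13/2.
So Σ_{n ∈ Z} |c_n|^2 = 13/2.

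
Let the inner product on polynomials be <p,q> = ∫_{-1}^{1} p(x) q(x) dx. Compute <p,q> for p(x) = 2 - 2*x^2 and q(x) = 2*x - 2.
<p,q> = -16/3

Expand the product: p(x)·q(x) = -4*x^3 + 4*x^2 + 4*x - 4.
∫_{-1}^{1} of each monomial x^k gives [2/(k+1) if k even, 0 if k odd]. Integrating term-by-term (or equivalently evaluating the antiderivative F(x) = -x^4 + 4*x^3/3 + 2*x^2 - 4*x at the endpoints):
  F(1) − F(−1) = -5/3 − (11/3) = -16/3.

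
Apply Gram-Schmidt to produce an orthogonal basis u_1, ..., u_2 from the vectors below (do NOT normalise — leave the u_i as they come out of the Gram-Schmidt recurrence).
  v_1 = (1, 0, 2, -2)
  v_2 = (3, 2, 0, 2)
Orthogonal basis:
  u_1 = (1, 0, 2, -2)
  u_2 = (28/9, 2, 2/9, 16/9)

Apply the Gram-Schmidt recurrence
  u_1 = v_1
  u_i = v_i − Σ_{j<i} ((v_i · u_j) / (u_j · u_j)) · u_j.

Step by step this gives:
  u_1 = (1, 0, 2, -2)
  u_2 = (28/9, 2, 2/9, 16/9)

Orthogonality check:
  u_2 · u_1 = 0 (should be 0)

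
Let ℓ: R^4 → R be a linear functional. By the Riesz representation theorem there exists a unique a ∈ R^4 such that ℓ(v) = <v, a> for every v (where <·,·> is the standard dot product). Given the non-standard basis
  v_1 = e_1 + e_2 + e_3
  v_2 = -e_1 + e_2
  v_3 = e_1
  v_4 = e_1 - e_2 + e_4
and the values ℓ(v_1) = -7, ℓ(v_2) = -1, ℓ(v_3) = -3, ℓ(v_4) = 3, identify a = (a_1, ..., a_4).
a = (-3, -4, 0, 2)

Write a = (a_1, ..., a_4) in the standard basis. For each basis vector v_i, ℓ(v_i) = <v_i, a> is a linear equation in the a_j's. Collect the n equations into a matrix system V a = ℓ, where row i of V is v_i (expressed in the standard basis). Since V is invertible (lower-triangular with 1s on the diagonal, up to permutation), solve by back-substitution:
  V =
[[1, 1, 1, 0],
 [-1, 1, 0, 0],
 [1, 0, 0, 0],
 [1, -1, 0, 1]]
  V a = (-7, -1, -3, 3)
Solving gives a = (-3, -4, 0, 2).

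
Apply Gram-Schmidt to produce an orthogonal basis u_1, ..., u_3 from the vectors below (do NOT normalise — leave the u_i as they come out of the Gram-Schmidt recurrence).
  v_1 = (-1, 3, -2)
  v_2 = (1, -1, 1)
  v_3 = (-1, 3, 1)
Orthogonal basis:
  u_1 = (-1, 3, -2)
  u_2 = (4/7, 2/7, 1/7)
  u_3 = (-1, 1, 2)

Apply the Gram-Schmidt recurrence
  u_1 = v_1
  u_i = v_i − Σ_{j<i} ((v_i · u_j) / (u_j · u_j)) · u_j.

Step by step this gives:
  u_1 = (-1, 3, -2)
  u_2 = (4/7, 2/7, 1/7)
  u_3 = (-1, 1, 2)

Orthogonality check:
  u_2 · u_1 = 0 (should be 0)
  u_3 · u_1 = 0 (should be 0)
  u_3 · u_2 = 0 (should be 0)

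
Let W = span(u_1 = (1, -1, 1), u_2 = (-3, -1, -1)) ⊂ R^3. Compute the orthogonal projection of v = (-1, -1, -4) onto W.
proj_W(v) = (-7/3, 1/3, -4/3)

Set up U = [u_1 | ... | u_2] ∈ R^(3×2). The projector onto W = col(U) is P = U (U^T U)^(-1) U^T.
Compute U^T U =
  [3, -3]
  [-3, 11],
and U^T v = (-4, 8).
Solve U^T U · c = U^T v for the coefficients: c = (-5/6, 1/2). The projection is proj_W(v) = U c.
Check: (v - proj_W(v)) · u_1 = 0  (should be 0).
Check: (v - proj_W(v)) · u_2 = 0  (should be 0).
Result: proj_W(v) = (-7/3, 1/3, -4/3).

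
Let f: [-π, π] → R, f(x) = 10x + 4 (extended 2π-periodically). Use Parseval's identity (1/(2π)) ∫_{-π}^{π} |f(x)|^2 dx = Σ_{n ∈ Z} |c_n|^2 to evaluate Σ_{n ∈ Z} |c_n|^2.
Σ |c_n|^2 = 100π^2/3 + 16

Expand and integrate term by term over [-π, π]:
  ∫ (10x)^2 dx = 100·(2π^3/3); ∫ 2·10·(4)·x dx = 0 (odd integrand); ∫ 4^2 dx = 16·2π.
So (1/(2π)) ∫_{-π}^{π} (10x + 4)^2 dx = 100π^2/3 + 16 = 100π^2/3 + 16.
Parseval ⇒ Σ |c_n|^2 = 100π^2/3 + 16.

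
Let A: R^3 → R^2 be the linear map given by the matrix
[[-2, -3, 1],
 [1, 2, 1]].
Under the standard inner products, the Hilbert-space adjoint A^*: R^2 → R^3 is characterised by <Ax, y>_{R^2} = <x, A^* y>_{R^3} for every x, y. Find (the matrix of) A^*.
A^* = A^T =
[[-2, 1],
 [-3, 2],
 [1, 1]]

For real matrices with standard dot products, the defining identity <Ax, y> = <x, A^* y> gives (Ax)^T y = x^T (A^*) y, i.e. x^T A^T y = x^T (A^*) y. Since this holds for all x, y, we must have A^* = A^T. Therefore
A^* =
[[-2, 1],
 [-3, 2],
 [1, 1]].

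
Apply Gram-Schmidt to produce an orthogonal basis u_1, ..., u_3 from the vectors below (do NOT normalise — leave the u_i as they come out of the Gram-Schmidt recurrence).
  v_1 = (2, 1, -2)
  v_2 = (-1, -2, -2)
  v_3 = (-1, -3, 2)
Orthogonal basis:
  u_1 = (2, 1, -2)
  u_2 = (-1, -2, -2)
  u_3 = (4/3, -4/3, 2/3)

Apply the Gram-Schmidt recurrence
  u_1 = v_1
  u_i = v_i − Σ_{j<i} ((v_i · u_j) / (u_j · u_j)) · u_j.

Step by step this gives:
  u_1 = (2, 1, -2)
  u_2 = (-1, -2, -2)
  u_3 = (4/3, -4/3, 2/3)

Orthogonality check:
  u_2 · u_1 = 0 (should be 0)
  u_3 · u_1 = 0 (should be 0)
  u_3 · u_2 = 0 (should be 0)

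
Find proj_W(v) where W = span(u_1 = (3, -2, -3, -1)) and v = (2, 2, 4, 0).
proj_W(v) = (-30/23, 20/23, 30/23, 10/23)

Set up U = [u_1 | ... | u_1] ∈ R^(4×1). The projector onto W = col(U) is P = U (U^T U)^(-1) U^T.
Compute U^T U =
  [23],
and U^T v = (-10).
Solve U^T U · c = U^T v for the coefficients: c = (-10/23). The projection is proj_W(v) = U c.
Check: (v - proj_W(v)) · u_1 = 0  (should be 0).
Result: proj_W(v) = (-30/23, 20/23, 30/23, 10/23).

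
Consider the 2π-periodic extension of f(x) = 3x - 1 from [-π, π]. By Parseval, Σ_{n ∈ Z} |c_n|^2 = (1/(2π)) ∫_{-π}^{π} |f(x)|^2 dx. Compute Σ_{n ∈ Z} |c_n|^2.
Σ |c_n|^2 = 3π^2 + 1

Expand and integrate term by term over [-π, π]:
  ∫ (3x)^2 dx = 9·(2π^3/3); ∫ 2·3·(-1)·x dx = 0 (odd integrand); ∫ (-1)^2 dx = 1·2π.
So (1/(2π)) ∫_{-π}^{π} (3x - 1)^2 dx = 9π^2/3 + 1 = 3π^2 + 1.
Parseval ⇒ Σ |c_n|^2 = 3π^2 + 1.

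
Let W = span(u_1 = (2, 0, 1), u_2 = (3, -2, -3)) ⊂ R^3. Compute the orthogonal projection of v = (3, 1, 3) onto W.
proj_W(v) = (297/101, 74/101, 315/101)

Set up U = [u_1 | ... | u_2] ∈ R^(3×2). The projector onto W = col(U) is P = U (U^T U)^(-1) U^T.
Compute U^T U =
  [5, 3]
  [3, 22],
and U^T v = (9, -2).
Solve U^T U · c = U^T v for the coefficients: c = (204/101, -37/101). The projection is proj_W(v) = U c.
Check: (v - proj_W(v)) · u_1 = 0  (should be 0).
Check: (v - proj_W(v)) · u_2 = 0  (should be 0).
Result: proj_W(v) = (297/101, 74/101, 315/101).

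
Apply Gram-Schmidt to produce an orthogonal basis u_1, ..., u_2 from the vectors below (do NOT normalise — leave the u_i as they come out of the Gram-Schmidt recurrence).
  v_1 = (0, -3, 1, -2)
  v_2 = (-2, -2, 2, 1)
Orthogonal basis:
  u_1 = (0, -3, 1, -2)
  u_2 = (-2, -5/7, 11/7, 13/7)

Apply the Gram-Schmidt recurrence
  u_1 = v_1
  u_i = v_i − Σ_{j<i} ((v_i · u_j) / (u_j · u_j)) · u_j.

Step by step this gives:
  u_1 = (0, -3, 1, -2)
  u_2 = (-2, -5/7, 11/7, 13/7)

Orthogonality check:
  u_2 · u_1 = 0 (should be 0)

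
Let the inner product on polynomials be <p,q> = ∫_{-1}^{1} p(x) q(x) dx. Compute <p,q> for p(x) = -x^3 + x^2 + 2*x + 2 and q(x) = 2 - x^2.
<p,q> = 38/5

Expand the product: p(x)·q(x) = x^5 - x^4 - 4*x^3 + 4*x + 4.
∫_{-1}^{1} of each monomial x^k gives [2/(k+1) if k even, 0 if k odd]. Integrating term-by-term (or equivalently evaluating the antiderivative F(x) = x^6/6 - x^5/5 - x^4 + 2*x^2 + 4*x at the endpoints):
  F(1) − F(−1) = 149/30 − (-79/30) = 38/5.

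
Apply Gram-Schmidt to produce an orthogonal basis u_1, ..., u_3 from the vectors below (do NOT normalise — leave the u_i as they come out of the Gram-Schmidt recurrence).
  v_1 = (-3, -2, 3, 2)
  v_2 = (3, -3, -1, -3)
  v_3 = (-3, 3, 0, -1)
Orthogonal basis:
  u_1 = (-3, -2, 3, 2)
  u_2 = (21/13, -51/13, 5/13, -27/13)
  u_3 = (-537/292, 157/292, 39/292, -707/292)

Apply the Gram-Schmidt recurrence
  u_1 = v_1
  u_i = v_i − Σ_{j<i} ((v_i · u_j) / (u_j · u_j)) · u_j.

Step by step this gives:
  u_1 = (-3, -2, 3, 2)
  u_2 = (21/13, -51/13, 5/13, -27/13)
  u_3 = (-537/292, 157/292, 39/292, -707/292)

Orthogonality check:
  u_2 · u_1 = 0 (should be 0)
  u_3 · u_1 = 0 (should be 0)
  u_3 · u_2 = 0 (should be 0)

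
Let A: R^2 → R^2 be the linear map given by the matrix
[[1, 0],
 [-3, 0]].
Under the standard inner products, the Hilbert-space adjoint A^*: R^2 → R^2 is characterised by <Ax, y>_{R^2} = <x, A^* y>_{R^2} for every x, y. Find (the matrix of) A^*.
A^* = A^T =
[[1, -3],
 [0, 0]]

For real matrices with standard dot products, the defining identity <Ax, y> = <x, A^* y> gives (Ax)^T y = x^T (A^*) y, i.e. x^T A^T y = x^T (A^*) y. Since this holds for all x, y, we must have A^* = A^T. Therefore
A^* =
[[1, -3],
 [0, 0]].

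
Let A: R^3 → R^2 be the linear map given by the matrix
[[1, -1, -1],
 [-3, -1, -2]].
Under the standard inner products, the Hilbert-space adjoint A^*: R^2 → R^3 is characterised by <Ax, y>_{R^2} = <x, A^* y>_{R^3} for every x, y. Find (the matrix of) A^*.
A^* = A^T =
[[1, -3],
 [-1, -1],
 [-1, -2]]

For real matrices with standard dot products, the defining identity <Ax, y> = <x, A^* y> gives (Ax)^T y = x^T (A^*) y, i.e. x^T A^T y = x^T (A^*) y. Since this holds for all x, y, we must have A^* = A^T. Therefore
A^* =
[[1, -3],
 [-1, -1],
 [-1, -2]].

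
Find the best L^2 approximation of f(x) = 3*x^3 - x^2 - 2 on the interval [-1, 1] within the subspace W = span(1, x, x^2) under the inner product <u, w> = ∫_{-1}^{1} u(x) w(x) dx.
g(x) = -x^2 + 9*x/5 - 2

The best approximation g ∈ W is the orthogonal projection of f onto W. Writing g = a_0 + a_1 x + a_2 x^2, the coefficients solve the normal equations G · a = b where
  G_{ij} = <φ_i, φ_j> and b_i = <f, φ_i>, with φ_0 = 1, φ_1 = x, φ_2 = x^2.
G =
  [2, 0, 2/3]
  [0, 2/3, 0]
  [2/3, 0, 2/5],
b = (-14/3, 6/5, -26/15).
Solving gives a_0 = -2, a_1 = 9/5, a_2 = -1, so
  g(x) = -x^2 + 9*x/5 - 2.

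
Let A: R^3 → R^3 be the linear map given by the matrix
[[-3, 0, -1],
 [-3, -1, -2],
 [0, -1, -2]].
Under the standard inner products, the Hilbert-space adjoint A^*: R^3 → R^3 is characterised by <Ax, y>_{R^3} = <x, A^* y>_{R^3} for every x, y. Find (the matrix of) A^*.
A^* = A^T =
[[-3, -3, 0],
 [0, -1, -1],
 [-1, -2, -2]]

For real matrices with standard dot products, the defining identity <Ax, y> = <x, A^* y> gives (Ax)^T y = x^T (A^*) y, i.e. x^T A^T y = x^T (A^*) y. Since this holds for all x, y, we must have A^* = A^T. Therefore
A^* =
[[-3, -3, 0],
 [0, -1, -1],
 [-1, -2, -2]].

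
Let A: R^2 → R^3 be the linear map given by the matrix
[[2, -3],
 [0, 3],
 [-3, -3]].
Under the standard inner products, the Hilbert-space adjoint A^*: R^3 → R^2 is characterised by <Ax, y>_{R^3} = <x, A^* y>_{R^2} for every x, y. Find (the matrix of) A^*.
A^* = A^T =
[[2, 0, -3],
 [-3, 3, -3]]

For real matrices with standard dot products, the defining identity <Ax, y> = <x, A^* y> gives (Ax)^T y = x^T (A^*) y, i.e. x^T A^T y = x^T (A^*) y. Since this holds for all x, y, we must have A^* = A^T. Therefore
A^* =
[[2, 0, -3],
 [-3, 3, -3]].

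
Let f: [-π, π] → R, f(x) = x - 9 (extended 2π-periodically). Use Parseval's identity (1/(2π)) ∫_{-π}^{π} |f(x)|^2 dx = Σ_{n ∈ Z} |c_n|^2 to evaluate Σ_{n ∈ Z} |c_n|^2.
Σ |c_n|^2 = π^2/3 + 81

Expand and integrate term by term over [-π, π]:
  ∫ (x)^2 dx = 1·(2π^3/3); ∫ 2·1·(-9)·x dx = 0 (odd integrand); ∫ (-9)^2 dx = 81·2π.
So (1/(2π)) ∫_{-π}^{π} (x - 9)^2 dx = 1π^2/3 + 81 = π^2/3 + 81.
Parseval ⇒ Σ |c_n|^2 = π^2/3 + 81.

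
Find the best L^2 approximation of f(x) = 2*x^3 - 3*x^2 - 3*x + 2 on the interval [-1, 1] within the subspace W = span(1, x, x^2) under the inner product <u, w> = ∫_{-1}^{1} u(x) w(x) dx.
g(x) = -3*x^2 - 9*x/5 + 2

The best approximation g ∈ W is the orthogonal projection of f onto W. Writing g = a_0 + a_1 x + a_2 x^2, the coefficients solve the normal equations G · a = b where
  G_{ij} = <φ_i, φ_j> and b_i = <f, φ_i>, with φ_0 = 1, φ_1 = x, φ_2 = x^2.
G =
  [2, 0, 2/3]
  [0, 2/3, 0]
  [2/3, 0, 2/5],
b = (2, -6/5, 2/15).
Solving gives a_0 = 2, a_1 = -9/5, a_2 = -3, so
  g(x) = -3*x^2 - 9*x/5 + 2.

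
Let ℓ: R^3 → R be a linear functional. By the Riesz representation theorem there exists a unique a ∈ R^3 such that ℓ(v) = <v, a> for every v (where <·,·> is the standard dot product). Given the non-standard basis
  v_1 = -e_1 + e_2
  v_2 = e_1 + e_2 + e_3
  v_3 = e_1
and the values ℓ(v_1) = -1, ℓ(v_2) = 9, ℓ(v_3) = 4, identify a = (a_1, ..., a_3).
a = (4, 3, 2)

Write a = (a_1, ..., a_3) in the standard basis. For each basis vector v_i, ℓ(v_i) = <v_i, a> is a linear equation in the a_j's. Collect the n equations into a matrix system V a = ℓ, where row i of V is v_i (expressed in the standard basis). Since V is invertible (lower-triangular with 1s on the diagonal, up to permutation), solve by back-substitution:
  V =
[[-1, 1, 0],
 [1, 1, 1],
 [1, 0, 0]]
  V a = (-1, 9, 4)
Solving gives a = (4, 3, 2).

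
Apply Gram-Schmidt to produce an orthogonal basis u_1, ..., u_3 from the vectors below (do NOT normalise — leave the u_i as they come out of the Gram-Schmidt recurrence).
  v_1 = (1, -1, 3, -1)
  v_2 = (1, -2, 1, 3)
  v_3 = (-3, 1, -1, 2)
Orthogonal basis:
  u_1 = (1, -1, 3, -1)
  u_2 = (3/4, -7/4, 1/4, 13/4)
  u_3 = (-45/19, 10/19, 23/19, 14/19)

Apply the Gram-Schmidt recurrence
  u_1 = v_1
  u_i = v_i − Σ_{j<i} ((v_i · u_j) / (u_j · u_j)) · u_j.

Step by step this gives:
  u_1 = (1, -1, 3, -1)
  u_2 = (3/4, -7/4, 1/4, 13/4)
  u_3 = (-45/19, 10/19, 23/19, 14/19)

Orthogonality check:
  u_2 · u_1 = 0 (should be 0)
  u_3 · u_1 = 0 (should be 0)
  u_3 · u_2 = 0 (should be 0)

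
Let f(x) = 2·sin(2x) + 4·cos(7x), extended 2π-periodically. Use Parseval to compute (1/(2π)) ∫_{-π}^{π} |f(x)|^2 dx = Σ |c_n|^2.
Σ |c_n|^2 = 10

Expand |f|^2 and use orthogonality of {sin(nx), cos(mx)} on [-π, π]:
  ∫_{-π}^{π} sin(nx)^2 dx = π, ∫ cos(mx)^2 dx = π, and cross terms integrate to 0.
So ∫_{-π}^{π} f(x)^2 dx = 2^2 · π + 4^2 · π = (4 + 16)π.
Divide by 2π: (4 + 16)/2 = 10.
By Parseval, this equals Σ |c_n|^2.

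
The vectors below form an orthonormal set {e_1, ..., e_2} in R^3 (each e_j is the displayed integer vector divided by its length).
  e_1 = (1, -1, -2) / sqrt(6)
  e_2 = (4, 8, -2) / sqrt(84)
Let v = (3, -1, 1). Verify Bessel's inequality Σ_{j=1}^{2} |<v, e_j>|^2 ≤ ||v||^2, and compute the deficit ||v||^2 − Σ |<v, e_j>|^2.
Σ |<v, e_j>|^2 = 5/7; ||v||^2 = 11; deficit = 72/7

Write each e_j = u_j / sqrt(<u_j, u_j>) where u_j is the displayed integer vector. Then <v, e_j> = <v, u_j> / sqrt(<u_j, u_j>), so |<v, e_j>|^2 = <v, u_j>^2 / <u_j, u_j>.
Coefficients: <v, e_1> = 2/sqrt(6), <v, e_2> = 2/sqrt(84).
Square and sum: Σ |<v, e_j>|^2 = 5/7.
Compute ||v||^2 = v·v = 11.
Deficit = 11 − 5/7 = 72/7 ≥ 0, confirming Bessel's inequality. (The deficit equals ||v − Σ <v,e_j> e_j||^2, the squared distance from v to span{e_j}.)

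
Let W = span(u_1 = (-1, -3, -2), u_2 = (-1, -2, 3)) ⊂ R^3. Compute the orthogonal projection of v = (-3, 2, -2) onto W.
proj_W(v) = (2/5, 9/13, -113/65)

Set up U = [u_1 | ... | u_2] ∈ R^(3×2). The projector onto W = col(U) is P = U (U^T U)^(-1) U^T.
Compute U^T U =
  [14, 1]
  [1, 14],
and U^T v = (1, -7).
Solve U^T U · c = U^T v for the coefficients: c = (7/65, -33/65). The projection is proj_W(v) = U c.
Check: (v - proj_W(v)) · u_1 = 0  (should be 0).
Check: (v - proj_W(v)) · u_2 = 0  (should be 0).
Result: proj_W(v) = (2/5, 9/13, -113/65).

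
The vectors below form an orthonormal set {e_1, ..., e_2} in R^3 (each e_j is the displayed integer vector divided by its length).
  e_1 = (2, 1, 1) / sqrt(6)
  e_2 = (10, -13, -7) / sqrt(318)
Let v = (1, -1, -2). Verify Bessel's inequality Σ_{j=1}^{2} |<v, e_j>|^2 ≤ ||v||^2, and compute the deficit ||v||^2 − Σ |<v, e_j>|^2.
Σ |<v, e_j>|^2 = 237/53; ||v||^2 = 6; deficit = 81/53

Write each e_j = u_j / sqrt(<u_j, u_j>) where u_j is the displayed integer vector. Then <v, e_j> = <v, u_j> / sqrt(<u_j, u_j>), so |<v, e_j>|^2 = <v, u_j>^2 / <u_j, u_j>.
Coefficients: <v, e_1> = -1/sqrt(6), <v, e_2> = 37/sqrt(318).
Square and sum: Σ |<v, e_j>|^2 = 237/53.
Compute ||v||^2 = v·v = 6.
Deficit = 6 − 237/53 = 81/53 ≥ 0, confirming Bessel's inequality. (The deficit equals ||v − Σ <v,e_j> e_j||^2, the squared distance from v to span{e_j}.)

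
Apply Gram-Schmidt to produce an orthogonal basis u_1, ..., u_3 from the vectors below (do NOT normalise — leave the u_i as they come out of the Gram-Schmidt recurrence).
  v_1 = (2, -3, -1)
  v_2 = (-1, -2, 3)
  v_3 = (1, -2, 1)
Orthogonal basis:
  u_1 = (2, -3, -1)
  u_2 = (-8/7, -25/14, 43/14)
  u_3 = (88/195, 8/39, 56/195)

Apply the Gram-Schmidt recurrence
  u_1 = v_1
  u_i = v_i − Σ_{j<i} ((v_i · u_j) / (u_j · u_j)) · u_j.

Step by step this gives:
  u_1 = (2, -3, -1)
  u_2 = (-8/7, -25/14, 43/14)
  u_3 = (88/195, 8/39, 56/195)

Orthogonality check:
  u_2 · u_1 = 0 (should be 0)
  u_3 · u_1 = 0 (should be 0)
  u_3 · u_2 = 0 (should be 0)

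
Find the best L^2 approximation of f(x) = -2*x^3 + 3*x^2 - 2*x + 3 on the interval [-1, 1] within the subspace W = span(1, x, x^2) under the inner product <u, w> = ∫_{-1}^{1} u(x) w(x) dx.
g(x) = 3*x^2 - 16*x/5 + 3

The best approximation g ∈ W is the orthogonal projection of f onto W. Writing g = a_0 + a_1 x + a_2 x^2, the coefficients solve the normal equations G · a = b where
  G_{ij} = <φ_i, φ_j> and b_i = <f, φ_i>, with φ_0 = 1, φ_1 = x, φ_2 = x^2.
G =
  [2, 0, 2/3]
  [0, 2/3, 0]
  [2/3, 0, 2/5],
b = (8, -32/15, 16/5).
Solving gives a_0 = 3, a_1 = -16/5, a_2 = 3, so
  g(x) = 3*x^2 - 16*x/5 + 3.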